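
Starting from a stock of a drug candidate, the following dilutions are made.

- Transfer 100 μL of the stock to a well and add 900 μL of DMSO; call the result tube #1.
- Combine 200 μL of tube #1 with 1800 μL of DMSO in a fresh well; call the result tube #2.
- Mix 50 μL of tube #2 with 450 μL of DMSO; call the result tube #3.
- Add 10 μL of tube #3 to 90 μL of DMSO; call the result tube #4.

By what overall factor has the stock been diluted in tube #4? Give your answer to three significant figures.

1.00 × 10^4

Step 1: 100 μL + 900 μL = 1000 μL total → factor 1000/100 = 10
Step 2: 200 μL + 1800 μL = 2000 μL total → factor 2000/200 = 10
Step 3: 50 μL + 450 μL = 500 μL total → factor 500/50 = 10
Step 4: 10 μL + 90 μL = 100 μL total → factor 100/10 = 10
Overall dilution factor = 10 × 10 × 10 × 10 = 10000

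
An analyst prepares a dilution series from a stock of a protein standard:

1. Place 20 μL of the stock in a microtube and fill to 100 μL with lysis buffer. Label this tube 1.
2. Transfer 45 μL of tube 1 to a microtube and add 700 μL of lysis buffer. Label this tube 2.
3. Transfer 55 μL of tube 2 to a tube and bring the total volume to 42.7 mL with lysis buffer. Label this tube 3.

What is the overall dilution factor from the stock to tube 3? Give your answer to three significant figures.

6.43 × 10^4

Step 1: 20 μL brought to 100 μL → factor 100/20 = 5
Step 2: 45 μL + 700 μL = 745 μL total → factor 745/45 = 16.556
Step 3: 55 μL brought to 42.7 mL → factor 42700/55 = 776.36
Overall dilution factor = 5 × 16.556 × 776.36 = 64266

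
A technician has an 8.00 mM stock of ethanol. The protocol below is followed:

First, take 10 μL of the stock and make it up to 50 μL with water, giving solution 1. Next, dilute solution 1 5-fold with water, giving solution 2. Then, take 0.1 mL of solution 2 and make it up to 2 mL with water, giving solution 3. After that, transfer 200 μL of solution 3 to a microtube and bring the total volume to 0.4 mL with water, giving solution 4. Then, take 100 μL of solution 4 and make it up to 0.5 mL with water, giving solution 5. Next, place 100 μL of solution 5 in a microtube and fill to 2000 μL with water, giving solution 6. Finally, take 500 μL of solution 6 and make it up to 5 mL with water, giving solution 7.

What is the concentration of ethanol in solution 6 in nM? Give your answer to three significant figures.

80.0 nM

Step 1: 10 μL brought to 50 μL → factor 50/10 = 5
Step 2: 5-fold → factor 5
Step 3: 0.1 mL brought to 2 mL → factor 2/0.1 = 20
Step 4: 200 μL brought to 0.4 mL → factor 400/200 = 2
Step 5: 100 μL brought to 0.5 mL → factor 500/100 = 5
Step 6: 100 μL brought to 2000 μL → factor 2000/100 = 20
Dilution factor through solution 6 = 5 × 5 × 20 × 2 × 5 × 20 = 1 × 10^5
[solution 6] = 8.00 mM / 1 × 10^5 = 8.000 × 10^-5 mM = 80.0 nM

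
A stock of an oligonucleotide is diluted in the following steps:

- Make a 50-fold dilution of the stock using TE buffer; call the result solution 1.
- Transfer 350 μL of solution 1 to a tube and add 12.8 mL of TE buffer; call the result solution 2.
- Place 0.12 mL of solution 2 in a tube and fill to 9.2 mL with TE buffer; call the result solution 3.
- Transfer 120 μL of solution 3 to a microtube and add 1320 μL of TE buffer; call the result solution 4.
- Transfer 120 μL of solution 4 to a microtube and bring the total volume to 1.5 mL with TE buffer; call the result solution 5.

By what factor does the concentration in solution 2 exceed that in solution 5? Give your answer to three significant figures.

1.15 × 10^4

Step 1: 50-fold → factor 50
Step 2: 350 μL + 12.8 mL = 13150 μL total → factor 13150/350 = 37.571
Step 3: 0.12 mL brought to 9.2 mL → factor 9.2/0.12 = 76.667
Step 4: 120 μL + 1320 μL = 1440 μL total → factor 1440/120 = 12
Step 5: 120 μL brought to 1.5 mL → factor 1500/120 = 12.5
Dilution factor to solution 2 = 1878.6; to solution 5 = 2.1604 × 10^7
[solution 2]/[solution 5] = (factor to solution 5)/(factor to solution 2) = 2.1604 × 10^7/1878.6 = 1.15 × 10^4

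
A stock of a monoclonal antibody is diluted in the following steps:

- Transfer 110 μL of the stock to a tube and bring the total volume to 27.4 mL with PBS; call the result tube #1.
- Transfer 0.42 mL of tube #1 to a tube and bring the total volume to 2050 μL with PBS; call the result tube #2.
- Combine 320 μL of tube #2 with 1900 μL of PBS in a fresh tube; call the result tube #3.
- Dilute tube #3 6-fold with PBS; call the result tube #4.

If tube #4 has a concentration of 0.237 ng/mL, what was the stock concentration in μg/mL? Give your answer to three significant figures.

12.0 μg/mL

Step 1: 110 μL brought to 27.4 mL → factor 27400/110 = 249.09
Step 2: 0.42 mL brought to 2050 μL → factor 2.05/0.42 = 4.881
Step 3: 320 μL + 1900 μL = 2220 μL total → factor 2220/320 = 6.9375
Step 4: 6-fold → factor 6
Overall dilution factor = 249.09 × 4.881 × 6.9375 × 6 = 50608
Stock = 0.237 ng/mL × 50608 = 1.199 × 10^4 ng/mL = 12.0 μg/mL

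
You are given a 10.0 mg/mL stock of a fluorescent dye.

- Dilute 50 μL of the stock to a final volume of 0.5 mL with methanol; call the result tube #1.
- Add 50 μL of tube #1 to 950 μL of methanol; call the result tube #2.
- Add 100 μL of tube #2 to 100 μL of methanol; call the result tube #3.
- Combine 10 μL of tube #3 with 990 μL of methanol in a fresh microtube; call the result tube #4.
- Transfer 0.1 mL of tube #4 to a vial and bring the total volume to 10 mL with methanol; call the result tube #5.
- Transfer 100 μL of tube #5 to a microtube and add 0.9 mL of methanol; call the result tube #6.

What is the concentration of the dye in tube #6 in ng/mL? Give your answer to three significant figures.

0.250 ng/mL

Step 1: 50 μL brought to 0.5 mL → factor 500/50 = 10
Step 2: 50 μL + 950 μL = 1000 μL total → factor 1000/50 = 20
Step 3: 100 μL + 100 μL = 200 μL total → factor 200/100 = 2
Step 4: 10 μL + 990 μL = 1000 μL total → factor 1000/10 = 100
Step 5: 0.1 mL brought to 10 mL → factor 10/0.1 = 100
Step 6: 100 μL + 0.9 mL = 1000 μL total → factor 1000/100 = 10
Overall dilution factor = 10 × 20 × 2 × 100 × 100 × 10 = 4 × 10^7
Final = 10.0 mg/mL / 4 × 10^7 = 2.500 × 10^-7 mg/mL = 0.250 ng/mL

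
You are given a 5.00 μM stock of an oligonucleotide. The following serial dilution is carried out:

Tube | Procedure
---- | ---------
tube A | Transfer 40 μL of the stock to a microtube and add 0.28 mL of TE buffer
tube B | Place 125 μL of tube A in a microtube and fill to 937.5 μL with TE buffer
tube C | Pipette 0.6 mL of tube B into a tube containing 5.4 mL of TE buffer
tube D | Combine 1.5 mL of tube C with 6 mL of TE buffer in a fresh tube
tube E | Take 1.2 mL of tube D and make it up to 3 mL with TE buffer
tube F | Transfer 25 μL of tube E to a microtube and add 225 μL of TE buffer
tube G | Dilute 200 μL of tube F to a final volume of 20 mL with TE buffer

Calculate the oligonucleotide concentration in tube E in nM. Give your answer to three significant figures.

Step 1: 40 μL + 0.28 mL = 320 μL total → factor 320/40 = 8
Step 2: 125 μL brought to 937.5 μL → factor 937.5/125 = 7.5
Step 3: 0.6 mL + 5.4 mL = 6 mL total → factor 6/0.6 = 10
Step 4: 1.5 mL + 6 mL = 7.5 mL total → factor 7.5/1.5 = 5
Step 5: 1.2 mL brought to 3 mL → factor 3/1.2 = 2.5
Dilution factor through tube E = 8 × 7.5 × 10 × 5 × 2.5 = 7500
[tube E] = 5.00 μM / 7500 = 0.0006667 μM = 0.667 nM

0.667 nM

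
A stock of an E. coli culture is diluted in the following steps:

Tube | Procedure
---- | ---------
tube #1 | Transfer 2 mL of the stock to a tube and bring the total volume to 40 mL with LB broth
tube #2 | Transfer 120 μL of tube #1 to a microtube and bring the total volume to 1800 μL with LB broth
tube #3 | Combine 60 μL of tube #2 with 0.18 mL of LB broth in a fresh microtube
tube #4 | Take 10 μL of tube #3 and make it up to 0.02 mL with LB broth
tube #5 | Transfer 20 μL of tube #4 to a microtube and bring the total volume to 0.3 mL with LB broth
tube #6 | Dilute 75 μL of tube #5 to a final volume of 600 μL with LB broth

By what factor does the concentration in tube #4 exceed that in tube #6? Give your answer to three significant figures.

120

Step 1: 2 mL brought to 40 mL → factor 40/2 = 20
Step 2: 120 μL brought to 1800 μL → factor 1800/120 = 15
Step 3: 60 μL + 0.18 mL = 240 μL total → factor 240/60 = 4
Step 4: 10 μL brought to 0.02 mL → factor 20/10 = 2
Step 5: 20 μL brought to 0.3 mL → factor 300/20 = 15
Step 6: 75 μL brought to 600 μL → factor 600/75 = 8
Dilution factor to tube #4 = 2400; to tube #6 = 2.88 × 10^5
[tube #4]/[tube #6] = (factor to tube #6)/(factor to tube #4) = 2.88 × 10^5/2400 = 120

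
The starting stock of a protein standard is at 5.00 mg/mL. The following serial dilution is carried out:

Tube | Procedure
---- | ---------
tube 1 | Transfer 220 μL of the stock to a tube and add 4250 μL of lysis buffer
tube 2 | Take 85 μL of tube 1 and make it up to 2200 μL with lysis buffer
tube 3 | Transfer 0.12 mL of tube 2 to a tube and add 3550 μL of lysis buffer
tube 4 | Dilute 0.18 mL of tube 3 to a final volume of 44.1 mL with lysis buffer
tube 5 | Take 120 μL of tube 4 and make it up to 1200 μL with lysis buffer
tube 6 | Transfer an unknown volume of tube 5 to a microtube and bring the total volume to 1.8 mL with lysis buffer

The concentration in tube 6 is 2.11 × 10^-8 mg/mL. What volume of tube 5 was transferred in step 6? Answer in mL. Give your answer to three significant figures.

Step 1: 220 μL + 4250 μL = 4470 μL total → factor 4470/220 = 20.318
Step 2: 85 μL brought to 2200 μL → factor 2200/85 = 25.882
Step 3: 0.12 mL + 3550 μL = 3.67 mL total → factor 3.67/0.12 = 30.583
Step 4: 0.18 mL brought to 44.1 mL → factor 44.1/0.18 = 245
Step 5: 120 μL brought to 1200 μL → factor 1200/120 = 10
Step 6: v brought to 1.8 mL → factor = 1.8 mL/v
Product of known-step factors = 3.9404 × 10^7
Overall factor = 5.00 mg/mL / (2.11 × 10^-8 mg/mL) = 2.3697 × 10^8
Step-6 factor = 2.3697 × 10^8 / 3.9404 × 10^7 = 6.0138
v = 1.8 mL / 6.0138 = 0.299 mL

0.299 mL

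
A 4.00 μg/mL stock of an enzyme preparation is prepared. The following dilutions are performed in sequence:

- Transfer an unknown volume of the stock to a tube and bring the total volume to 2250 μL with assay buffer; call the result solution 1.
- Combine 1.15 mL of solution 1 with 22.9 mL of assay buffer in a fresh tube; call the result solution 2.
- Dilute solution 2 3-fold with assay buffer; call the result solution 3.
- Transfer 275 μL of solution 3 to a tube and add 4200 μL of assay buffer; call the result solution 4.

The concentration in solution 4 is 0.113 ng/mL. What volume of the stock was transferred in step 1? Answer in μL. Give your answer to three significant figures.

64.9 μL

Step 1: v brought to 2250 μL → factor = 2250 μL/v
Step 2: 1.15 mL + 22.9 mL = 24.05 mL total → factor 24.05/1.15 = 20.913
Step 3: 3-fold → factor 3
Step 4: 275 μL + 4200 μL = 4475 μL total → factor 4475/275 = 16.273
Product of known-step factors = 1020.9
Overall factor = 4.00 μg/mL / (0.113 ng/mL) = 35398
Step-1 factor = 35398 / 1020.9 = 34.672
v = 2250 μL / 34.672 = 64.9 μL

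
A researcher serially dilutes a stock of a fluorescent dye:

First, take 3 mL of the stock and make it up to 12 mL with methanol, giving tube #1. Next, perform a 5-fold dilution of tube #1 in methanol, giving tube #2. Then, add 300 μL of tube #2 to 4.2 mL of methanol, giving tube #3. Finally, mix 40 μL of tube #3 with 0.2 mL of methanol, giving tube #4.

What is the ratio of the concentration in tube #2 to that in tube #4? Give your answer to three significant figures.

Step 1: 3 mL brought to 12 mL → factor 12/3 = 4
Step 2: 5-fold → factor 5
Step 3: 300 μL + 4.2 mL = 4500 μL total → factor 4500/300 = 15
Step 4: 40 μL + 0.2 mL = 240 μL total → factor 240/40 = 6
Dilution factor to tube #2 = 20; to tube #4 = 1800
[tube #2]/[tube #4] = (factor to tube #4)/(factor to tube #2) = 1800/20 = 90.0

90.0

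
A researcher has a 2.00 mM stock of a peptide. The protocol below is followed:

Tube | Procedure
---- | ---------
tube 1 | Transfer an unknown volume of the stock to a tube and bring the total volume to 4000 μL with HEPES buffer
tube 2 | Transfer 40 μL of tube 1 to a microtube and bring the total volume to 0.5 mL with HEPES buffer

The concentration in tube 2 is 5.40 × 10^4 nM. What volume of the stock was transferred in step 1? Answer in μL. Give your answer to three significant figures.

Step 1: v brought to 4000 μL → factor = 4000 μL/v
Step 2: 40 μL brought to 0.5 mL → factor 500/40 = 12.5
Product of known-step factors = 12.5
Overall factor = 2.00 mM / (5.40 × 10^4 nM) = 37.037
Step-1 factor = 37.037 / 12.5 = 2.963
v = 4000 μL / 2.963 = 1.35 × 10^3 μL

1.35 × 10^3 μL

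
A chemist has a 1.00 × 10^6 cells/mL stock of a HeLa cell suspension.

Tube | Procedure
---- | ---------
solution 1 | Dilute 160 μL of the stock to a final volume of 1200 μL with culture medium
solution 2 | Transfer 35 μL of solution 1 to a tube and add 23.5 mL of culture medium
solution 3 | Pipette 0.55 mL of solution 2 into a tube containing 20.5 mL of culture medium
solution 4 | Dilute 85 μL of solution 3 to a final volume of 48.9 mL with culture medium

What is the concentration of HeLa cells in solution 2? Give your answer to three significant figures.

198 cells/mL

Step 1: 160 μL brought to 1200 μL → factor 1200/160 = 7.5
Step 2: 35 μL + 23.5 mL = 23535 μL total → factor 23535/35 = 672.43
Dilution factor through solution 2 = 7.5 × 672.43 = 5043.2
[solution 2] = 1.00 × 10^6 cells/mL / 5043.2 = 198 cells/mL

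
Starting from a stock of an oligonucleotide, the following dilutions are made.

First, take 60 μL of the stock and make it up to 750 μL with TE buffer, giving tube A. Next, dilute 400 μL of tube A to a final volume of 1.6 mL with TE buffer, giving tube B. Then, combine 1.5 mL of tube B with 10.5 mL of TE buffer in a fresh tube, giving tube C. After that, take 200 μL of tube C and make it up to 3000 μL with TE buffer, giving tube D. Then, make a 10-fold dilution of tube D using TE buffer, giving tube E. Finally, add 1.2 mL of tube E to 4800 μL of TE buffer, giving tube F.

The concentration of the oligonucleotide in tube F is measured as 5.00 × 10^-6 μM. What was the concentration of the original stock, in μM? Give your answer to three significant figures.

Step 1: 60 μL brought to 750 μL → factor 750/60 = 12.5
Step 2: 400 μL brought to 1.6 mL → factor 1600/400 = 4
Step 3: 1.5 mL + 10.5 mL = 12 mL total → factor 12/1.5 = 8
Step 4: 200 μL brought to 3000 μL → factor 3000/200 = 15
Step 5: 10-fold → factor 10
Step 6: 1.2 mL + 4800 μL = 6 mL total → factor 6/1.2 = 5
Overall dilution factor = 12.5 × 4 × 8 × 15 × 10 × 5 = 3 × 10^5
Stock = 5.00 × 10^-6 μM × 3 × 10^5 = 1.50 μM

1.50 μM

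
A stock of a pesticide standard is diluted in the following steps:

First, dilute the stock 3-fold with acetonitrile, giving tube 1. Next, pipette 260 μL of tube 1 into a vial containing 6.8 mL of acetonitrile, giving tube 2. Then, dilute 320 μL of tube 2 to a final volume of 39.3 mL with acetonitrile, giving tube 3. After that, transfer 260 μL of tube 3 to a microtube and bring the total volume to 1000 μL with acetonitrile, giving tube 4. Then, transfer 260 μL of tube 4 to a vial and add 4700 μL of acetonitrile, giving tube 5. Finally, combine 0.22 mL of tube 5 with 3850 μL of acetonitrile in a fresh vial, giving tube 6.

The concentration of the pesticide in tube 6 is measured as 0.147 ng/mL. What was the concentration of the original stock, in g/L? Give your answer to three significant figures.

2.00 g/L

Step 1: 3-fold → factor 3
Step 2: 260 μL + 6.8 mL = 7060 μL total → factor 7060/260 = 27.154
Step 3: 320 μL brought to 39.3 mL → factor 39300/320 = 122.81
Step 4: 260 μL brought to 1000 μL → factor 1000/260 = 3.8462
Step 5: 260 μL + 4700 μL = 4960 μL total → factor 4960/260 = 19.077
Step 6: 0.22 mL + 3850 μL = 4.07 mL total → factor 4.07/0.22 = 18.5
Overall dilution factor = 3 × 27.154 × 122.81 × 3.8462 × 19.077 × 18.5 = 1.358 × 10^7
Stock = 0.147 ng/mL × 1.358 × 10^7 = 1.996 × 10^6 ng/mL = 2.00 g/L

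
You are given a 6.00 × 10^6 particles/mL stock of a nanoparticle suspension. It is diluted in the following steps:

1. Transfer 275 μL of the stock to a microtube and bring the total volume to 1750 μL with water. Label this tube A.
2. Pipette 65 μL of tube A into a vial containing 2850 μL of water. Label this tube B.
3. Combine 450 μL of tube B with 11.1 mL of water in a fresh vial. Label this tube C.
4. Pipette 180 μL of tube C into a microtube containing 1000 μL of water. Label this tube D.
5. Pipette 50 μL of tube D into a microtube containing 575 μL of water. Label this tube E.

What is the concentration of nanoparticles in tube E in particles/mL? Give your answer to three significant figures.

10.0 particles/mL

Step 1: 275 μL brought to 1750 μL → factor 1750/275 = 6.3636
Step 2: 65 μL + 2850 μL = 2915 μL total → factor 2915/65 = 44.846
Step 3: 450 μL + 11.1 mL = 11550 μL total → factor 11550/450 = 25.667
Step 4: 180 μL + 1000 μL = 1180 μL total → factor 1180/180 = 6.5556
Step 5: 50 μL + 575 μL = 625 μL total → factor 625/50 = 12.5
Overall dilution factor = 6.3636 × 44.846 × 25.667 × 6.5556 × 12.5 = 6.0023 × 10^5
Final = 6.00 × 10^6 particles/mL / 6.0023 × 10^5 = 10.0 particles/mL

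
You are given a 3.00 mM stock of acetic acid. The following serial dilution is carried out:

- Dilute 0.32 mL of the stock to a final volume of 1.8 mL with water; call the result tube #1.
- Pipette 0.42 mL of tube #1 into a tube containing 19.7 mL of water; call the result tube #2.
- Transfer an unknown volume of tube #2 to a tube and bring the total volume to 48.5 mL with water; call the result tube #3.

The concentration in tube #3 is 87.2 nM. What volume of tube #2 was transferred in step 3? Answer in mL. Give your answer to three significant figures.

0.380 mL

Step 1: 0.32 mL brought to 1.8 mL → factor 1.8/0.32 = 5.625
Step 2: 0.42 mL + 19.7 mL = 20.12 mL total → factor 20.12/0.42 = 47.905
Step 3: v brought to 48.5 mL → factor = 48.5 mL/v
Product of known-step factors = 269.46
Overall factor = 3.00 mM / (87.2 nM) = 34404
Step-3 factor = 34404 / 269.46 = 127.67
v = 48.5 mL / 127.67 = 0.380 mL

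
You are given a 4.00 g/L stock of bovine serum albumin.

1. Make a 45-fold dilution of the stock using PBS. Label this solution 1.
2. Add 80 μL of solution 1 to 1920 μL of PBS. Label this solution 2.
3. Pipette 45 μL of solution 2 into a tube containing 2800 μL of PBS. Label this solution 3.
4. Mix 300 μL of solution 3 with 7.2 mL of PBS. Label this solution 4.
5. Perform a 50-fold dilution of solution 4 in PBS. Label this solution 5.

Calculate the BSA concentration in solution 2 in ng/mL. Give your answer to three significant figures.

Step 1: 45-fold → factor 45
Step 2: 80 μL + 1920 μL = 2000 μL total → factor 2000/80 = 25
Dilution factor through solution 2 = 45 × 25 = 1125
[solution 2] = 4.00 g/L / 1125 = 0.003556 g/L = 3.56 × 10^3 ng/mL

3.56 × 10^3 ng/mL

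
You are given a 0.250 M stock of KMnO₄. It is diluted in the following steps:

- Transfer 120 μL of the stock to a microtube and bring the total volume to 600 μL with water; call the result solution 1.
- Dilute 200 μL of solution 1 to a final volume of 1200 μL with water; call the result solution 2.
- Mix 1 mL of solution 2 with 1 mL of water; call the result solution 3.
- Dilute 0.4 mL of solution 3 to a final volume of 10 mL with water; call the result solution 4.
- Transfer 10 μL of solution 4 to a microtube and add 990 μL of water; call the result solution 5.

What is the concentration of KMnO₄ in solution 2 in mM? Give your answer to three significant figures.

8.33 mM

Step 1: 120 μL brought to 600 μL → factor 600/120 = 5
Step 2: 200 μL brought to 1200 μL → factor 1200/200 = 6
Dilution factor through solution 2 = 5 × 6 = 30
[solution 2] = 0.250 M / 30 = 0.008333 M = 8.33 mM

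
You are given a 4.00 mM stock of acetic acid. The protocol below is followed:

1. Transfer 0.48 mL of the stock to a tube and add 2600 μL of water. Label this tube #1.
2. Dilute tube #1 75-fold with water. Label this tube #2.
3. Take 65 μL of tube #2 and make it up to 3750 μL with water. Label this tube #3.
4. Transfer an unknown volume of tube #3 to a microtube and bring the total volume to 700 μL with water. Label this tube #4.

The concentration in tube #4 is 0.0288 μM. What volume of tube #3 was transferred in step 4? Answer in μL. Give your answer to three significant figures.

140 μL

Step 1: 0.48 mL + 2600 μL = 3.08 mL total → factor 3.08/0.48 = 6.4167
Step 2: 75-fold → factor 75
Step 3: 65 μL brought to 3750 μL → factor 3750/65 = 57.692
Step 4: v brought to 700 μL → factor = 700 μL/v
Product of known-step factors = 27764
Overall factor = 4.00 mM / (0.0288 μM) = 1.3889 × 10^5
Step-4 factor = 1.3889 × 10^5 / 27764 = 5.0024
v = 700 μL / 5.0024 = 140 μL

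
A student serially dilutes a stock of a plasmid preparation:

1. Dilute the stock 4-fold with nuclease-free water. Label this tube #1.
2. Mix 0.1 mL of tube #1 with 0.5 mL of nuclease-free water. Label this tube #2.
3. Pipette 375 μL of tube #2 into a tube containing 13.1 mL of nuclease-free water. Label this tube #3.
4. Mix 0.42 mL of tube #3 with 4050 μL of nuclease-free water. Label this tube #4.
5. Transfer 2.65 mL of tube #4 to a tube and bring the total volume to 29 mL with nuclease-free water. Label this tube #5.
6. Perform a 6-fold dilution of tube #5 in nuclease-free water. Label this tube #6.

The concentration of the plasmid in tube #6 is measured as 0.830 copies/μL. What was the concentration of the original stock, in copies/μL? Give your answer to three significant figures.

5.00 × 10^5 copies/μL

Step 1: 4-fold → factor 4
Step 2: 0.1 mL + 0.5 mL = 0.6 mL total → factor 0.6/0.1 = 6
Step 3: 375 μL + 13.1 mL = 13475 μL total → factor 13475/375 = 35.933
Step 4: 0.42 mL + 4050 μL = 4.47 mL total → factor 4.47/0.42 = 10.643
Step 5: 2.65 mL brought to 29 mL → factor 29/2.65 = 10.943
Step 6: 6-fold → factor 6
Overall dilution factor = 4 × 6 × 35.933 × 10.643 × 10.943 × 6 = 6.0266 × 10^5
Stock = 0.830 copies/μL × 6.0266 × 10^5 = 5.00 × 10^5 copies/μL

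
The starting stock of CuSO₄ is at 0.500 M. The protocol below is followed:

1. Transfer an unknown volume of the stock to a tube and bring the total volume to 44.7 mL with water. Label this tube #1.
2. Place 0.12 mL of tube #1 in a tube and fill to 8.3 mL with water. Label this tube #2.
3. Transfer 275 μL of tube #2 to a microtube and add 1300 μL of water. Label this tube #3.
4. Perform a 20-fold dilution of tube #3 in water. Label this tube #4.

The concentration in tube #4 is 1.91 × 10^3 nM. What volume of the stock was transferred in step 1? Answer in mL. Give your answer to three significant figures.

1.35 mL

Step 1: v brought to 44.7 mL → factor = 44.7 mL/v
Step 2: 0.12 mL brought to 8.3 mL → factor 8.3/0.12 = 69.167
Step 3: 275 μL + 1300 μL = 1575 μL total → factor 1575/275 = 5.7273
Step 4: 20-fold → factor 20
Product of known-step factors = 7922.7
Overall factor = 0.500 M / (1.91 × 10^3 nM) = 2.6178 × 10^5
Step-1 factor = 2.6178 × 10^5 / 7922.7 = 33.042
v = 44.7 mL / 33.042 = 1.35 mL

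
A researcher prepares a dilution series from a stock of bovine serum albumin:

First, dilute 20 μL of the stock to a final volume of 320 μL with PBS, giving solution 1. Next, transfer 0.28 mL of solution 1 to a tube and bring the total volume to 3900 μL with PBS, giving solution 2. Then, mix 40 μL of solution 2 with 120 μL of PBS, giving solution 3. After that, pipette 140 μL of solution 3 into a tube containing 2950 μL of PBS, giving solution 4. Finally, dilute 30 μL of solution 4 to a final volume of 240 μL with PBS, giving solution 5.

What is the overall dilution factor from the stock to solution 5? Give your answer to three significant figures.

Step 1: 20 μL brought to 320 μL → factor 320/20 = 16
Step 2: 0.28 mL brought to 3900 μL → factor 3.9/0.28 = 13.929
Step 3: 40 μL + 120 μL = 160 μL total → factor 160/40 = 4
Step 4: 140 μL + 2950 μL = 3090 μL total → factor 3090/140 = 22.071
Step 5: 30 μL brought to 240 μL → factor 240/30 = 8
Overall dilution factor = 16 × 13.929 × 4 × 22.071 × 8 = 1.574 × 10^5

1.57 × 10^5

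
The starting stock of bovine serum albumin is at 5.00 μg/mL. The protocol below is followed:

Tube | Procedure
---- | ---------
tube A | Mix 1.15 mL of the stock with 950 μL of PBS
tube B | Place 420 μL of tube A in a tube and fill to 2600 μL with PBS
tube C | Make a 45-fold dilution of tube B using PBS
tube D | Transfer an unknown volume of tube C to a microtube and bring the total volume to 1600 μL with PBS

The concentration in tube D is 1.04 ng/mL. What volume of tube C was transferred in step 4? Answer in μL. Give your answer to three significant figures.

169 μL

Step 1: 1.15 mL + 950 μL = 2.1 mL total → factor 2.1/1.15 = 1.8261
Step 2: 420 μL brought to 2600 μL → factor 2600/420 = 6.1905
Step 3: 45-fold → factor 45
Step 4: v brought to 1600 μL → factor = 1600 μL/v
Product of known-step factors = 508.7
Overall factor = 5.00 μg/mL / (1.04 ng/mL) = 4807.7
Step-4 factor = 4807.7 / 508.7 = 9.451
v = 1600 μL / 9.451 = 169 μL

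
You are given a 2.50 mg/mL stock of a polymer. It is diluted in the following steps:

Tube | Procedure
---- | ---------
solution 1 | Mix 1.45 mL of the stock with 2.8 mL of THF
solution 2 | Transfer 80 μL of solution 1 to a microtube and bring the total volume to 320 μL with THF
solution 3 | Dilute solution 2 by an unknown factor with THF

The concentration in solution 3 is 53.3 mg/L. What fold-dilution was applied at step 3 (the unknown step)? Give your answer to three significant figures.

Step 1: 1.45 mL + 2.8 mL = 4.25 mL total → factor 4.25/1.45 = 2.931
Step 2: 80 μL brought to 320 μL → factor 320/80 = 4
Step 3: unknown factor x
Product of known-step factors = 11.724
Overall factor = 2.50 mg/mL / (53.3 mg/L) = 46.904
x = 46.904 / 11.724 = 4.00

4.00-fold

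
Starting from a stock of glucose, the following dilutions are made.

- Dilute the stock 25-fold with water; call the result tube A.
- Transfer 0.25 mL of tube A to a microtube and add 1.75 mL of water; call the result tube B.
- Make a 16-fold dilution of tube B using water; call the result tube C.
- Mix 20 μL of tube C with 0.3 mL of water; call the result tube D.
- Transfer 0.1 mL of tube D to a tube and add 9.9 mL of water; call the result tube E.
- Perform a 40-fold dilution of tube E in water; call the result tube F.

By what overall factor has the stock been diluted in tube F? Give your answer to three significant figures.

Step 1: 25-fold → factor 25
Step 2: 0.25 mL + 1.75 mL = 2 mL total → factor 2/0.25 = 8
Step 3: 16-fold → factor 16
Step 4: 20 μL + 0.3 mL = 320 μL total → factor 320/20 = 16
Step 5: 0.1 mL + 9.9 mL = 10 mL total → factor 10/0.1 = 100
Step 6: 40-fold → factor 40
Overall dilution factor = 25 × 8 × 16 × 16 × 100 × 40 = 2.048 × 10^8

2.05 × 10^8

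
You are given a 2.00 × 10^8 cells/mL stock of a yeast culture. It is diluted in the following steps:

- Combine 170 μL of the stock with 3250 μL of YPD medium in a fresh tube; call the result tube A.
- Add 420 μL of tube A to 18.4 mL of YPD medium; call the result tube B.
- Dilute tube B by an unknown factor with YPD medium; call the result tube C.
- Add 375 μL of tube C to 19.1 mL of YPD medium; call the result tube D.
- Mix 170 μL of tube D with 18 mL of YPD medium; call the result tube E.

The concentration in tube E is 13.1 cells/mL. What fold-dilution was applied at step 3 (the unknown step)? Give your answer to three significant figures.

Step 1: 170 μL + 3250 μL = 3420 μL total → factor 3420/170 = 20.118
Step 2: 420 μL + 18.4 mL = 18820 μL total → factor 18820/420 = 44.81
Step 3: unknown factor x
Step 4: 375 μL + 19.1 mL = 19475 μL total → factor 19475/375 = 51.933
Step 5: 170 μL + 18 mL = 18170 μL total → factor 18170/170 = 106.88
Product of known-step factors = 5.0038 × 10^6
Overall factor = 2.00 × 10^8 cells/mL / (13.1 cells/mL) = 1.5267 × 10^7
x = 1.5267 × 10^7 / 5.0038 × 10^6 = 3.05

3.05-fold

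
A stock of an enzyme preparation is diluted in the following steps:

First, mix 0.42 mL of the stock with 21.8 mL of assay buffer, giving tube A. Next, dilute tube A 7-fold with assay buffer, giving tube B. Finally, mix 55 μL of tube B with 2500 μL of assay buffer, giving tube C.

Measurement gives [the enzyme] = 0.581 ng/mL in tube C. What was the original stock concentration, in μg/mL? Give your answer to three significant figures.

10.0 μg/mL

Step 1: 0.42 mL + 21.8 mL = 22.22 mL total → factor 22.22/0.42 = 52.905
Step 2: 7-fold → factor 7
Step 3: 55 μL + 2500 μL = 2555 μL total → factor 2555/55 = 46.455
Overall dilution factor = 52.905 × 7 × 46.455 = 17204
Stock = 0.581 ng/mL × 17204 = 9995 ng/mL = 10.0 μg/mL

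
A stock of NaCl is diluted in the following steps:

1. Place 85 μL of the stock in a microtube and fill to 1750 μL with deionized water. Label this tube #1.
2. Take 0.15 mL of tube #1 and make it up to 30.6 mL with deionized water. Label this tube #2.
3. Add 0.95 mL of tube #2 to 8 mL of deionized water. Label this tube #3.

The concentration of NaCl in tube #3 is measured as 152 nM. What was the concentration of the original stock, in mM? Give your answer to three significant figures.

Step 1: 85 μL brought to 1750 μL → factor 1750/85 = 20.588
Step 2: 0.15 mL brought to 30.6 mL → factor 30.6/0.15 = 204
Step 3: 0.95 mL + 8 mL = 8.95 mL total → factor 8.95/0.95 = 9.4211
Overall dilution factor = 20.588 × 204 × 9.4211 = 39568
Stock = 152 nM × 39568 = 6.014 × 10^6 nM = 6.01 mM

6.01 mM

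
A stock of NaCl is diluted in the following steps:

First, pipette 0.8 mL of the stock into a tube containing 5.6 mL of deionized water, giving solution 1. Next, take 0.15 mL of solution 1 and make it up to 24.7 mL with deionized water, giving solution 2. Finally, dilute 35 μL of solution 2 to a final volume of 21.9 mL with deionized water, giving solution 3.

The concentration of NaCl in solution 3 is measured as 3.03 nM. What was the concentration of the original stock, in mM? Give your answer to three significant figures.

2.50 mM

Step 1: 0.8 mL + 5.6 mL = 6.4 mL total → factor 6.4/0.8 = 8
Step 2: 0.15 mL brought to 24.7 mL → factor 24.7/0.15 = 164.67
Step 3: 35 μL brought to 21.9 mL → factor 21900/35 = 625.71
Overall dilution factor = 8 × 164.67 × 625.71 = 8.2427 × 10^5
Stock = 3.03 nM × 8.2427 × 10^5 = 2.498 × 10^6 nM = 2.50 mM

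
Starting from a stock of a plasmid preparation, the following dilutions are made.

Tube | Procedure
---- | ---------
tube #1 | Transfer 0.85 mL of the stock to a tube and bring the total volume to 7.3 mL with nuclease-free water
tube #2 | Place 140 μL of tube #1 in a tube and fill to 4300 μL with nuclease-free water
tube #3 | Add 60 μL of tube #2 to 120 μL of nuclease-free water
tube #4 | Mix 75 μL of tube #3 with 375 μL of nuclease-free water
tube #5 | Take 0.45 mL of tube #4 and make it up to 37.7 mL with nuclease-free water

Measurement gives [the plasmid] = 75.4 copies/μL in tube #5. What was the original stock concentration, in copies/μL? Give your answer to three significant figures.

3.00 × 10^7 copies/μL

Step 1: 0.85 mL brought to 7.3 mL → factor 7.3/0.85 = 8.5882
Step 2: 140 μL brought to 4300 μL → factor 4300/140 = 30.714
Step 3: 60 μL + 120 μL = 180 μL total → factor 180/60 = 3
Step 4: 75 μL + 375 μL = 450 μL total → factor 450/75 = 6
Step 5: 0.45 mL brought to 37.7 mL → factor 37.7/0.45 = 83.778
Overall dilution factor = 8.5882 × 30.714 × 3 × 6 × 83.778 = 3.9778 × 10^5
Stock = 75.4 copies/μL × 3.9778 × 10^5 = 3.00 × 10^7 copies/μL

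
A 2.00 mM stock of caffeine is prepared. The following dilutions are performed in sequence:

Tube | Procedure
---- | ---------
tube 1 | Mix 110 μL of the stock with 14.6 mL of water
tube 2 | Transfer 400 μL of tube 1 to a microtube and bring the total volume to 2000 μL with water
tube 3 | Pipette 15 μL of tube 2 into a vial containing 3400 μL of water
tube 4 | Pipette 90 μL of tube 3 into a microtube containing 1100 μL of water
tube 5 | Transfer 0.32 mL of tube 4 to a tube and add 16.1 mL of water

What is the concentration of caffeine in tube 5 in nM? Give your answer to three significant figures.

0.0194 nM

Step 1: 110 μL + 14.6 mL = 14710 μL total → factor 14710/110 = 133.73
Step 2: 400 μL brought to 2000 μL → factor 2000/400 = 5
Step 3: 15 μL + 3400 μL = 3415 μL total → factor 3415/15 = 227.67
Step 4: 90 μL + 1100 μL = 1190 μL total → factor 1190/90 = 13.222
Step 5: 0.32 mL + 16.1 mL = 16.42 mL total → factor 16.42/0.32 = 51.312
Overall dilution factor = 133.73 × 5 × 227.67 × 13.222 × 51.312 = 1.0328 × 10^8
Final = 2.00 mM / 1.0328 × 10^8 = 1.936 × 10^-8 mM = 0.0194 nM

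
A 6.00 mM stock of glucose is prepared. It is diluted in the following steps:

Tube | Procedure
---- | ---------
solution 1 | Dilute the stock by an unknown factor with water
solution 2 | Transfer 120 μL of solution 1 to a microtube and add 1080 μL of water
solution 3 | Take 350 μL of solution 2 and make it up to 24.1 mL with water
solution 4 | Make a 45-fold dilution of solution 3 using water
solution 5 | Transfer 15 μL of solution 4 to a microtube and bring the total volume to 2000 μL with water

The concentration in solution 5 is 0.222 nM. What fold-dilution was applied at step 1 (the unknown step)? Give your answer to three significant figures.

6.54-fold

Step 1: unknown factor x
Step 2: 120 μL + 1080 μL = 1200 μL total → factor 1200/120 = 10
Step 3: 350 μL brought to 24.1 mL → factor 24100/350 = 68.857
Step 4: 45-fold → factor 45
Step 5: 15 μL brought to 2000 μL → factor 2000/15 = 133.33
Product of known-step factors = 4.1314 × 10^6
Overall factor = 6.00 mM / (0.222 nM) = 2.7027 × 10^7
x = 2.7027 × 10^7 / 4.1314 × 10^6 = 6.54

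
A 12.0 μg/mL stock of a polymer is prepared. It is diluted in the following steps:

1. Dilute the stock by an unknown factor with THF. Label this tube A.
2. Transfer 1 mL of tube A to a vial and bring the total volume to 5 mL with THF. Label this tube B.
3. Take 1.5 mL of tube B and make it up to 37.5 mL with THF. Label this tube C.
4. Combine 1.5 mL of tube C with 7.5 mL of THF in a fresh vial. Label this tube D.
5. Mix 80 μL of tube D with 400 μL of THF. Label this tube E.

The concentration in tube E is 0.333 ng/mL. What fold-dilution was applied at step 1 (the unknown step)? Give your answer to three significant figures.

8.01-fold

Step 1: unknown factor x
Step 2: 1 mL brought to 5 mL → factor 5/1 = 5
Step 3: 1.5 mL brought to 37.5 mL → factor 37.5/1.5 = 25
Step 4: 1.5 mL + 7.5 mL = 9 mL total → factor 9/1.5 = 6
Step 5: 80 μL + 400 μL = 480 μL total → factor 480/80 = 6
Product of known-step factors = 4500
Overall factor = 12.0 μg/mL / (0.333 ng/mL) = 36036
x = 36036 / 4500 = 8.01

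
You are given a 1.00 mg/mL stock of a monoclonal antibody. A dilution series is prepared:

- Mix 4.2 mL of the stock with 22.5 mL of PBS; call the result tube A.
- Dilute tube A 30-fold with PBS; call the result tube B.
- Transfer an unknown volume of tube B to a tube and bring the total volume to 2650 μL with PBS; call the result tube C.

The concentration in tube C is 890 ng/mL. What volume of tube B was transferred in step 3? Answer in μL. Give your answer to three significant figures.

Step 1: 4.2 mL + 22.5 mL = 26.7 mL total → factor 26.7/4.2 = 6.3571
Step 2: 30-fold → factor 30
Step 3: v brought to 2650 μL → factor = 2650 μL/v
Product of known-step factors = 190.71
Overall factor = 1.00 mg/mL / (890 ng/mL) = 1123.6
Step-3 factor = 1123.6 / 190.71 = 5.8915
v = 2650 μL / 5.8915 = 450 μL

450 μL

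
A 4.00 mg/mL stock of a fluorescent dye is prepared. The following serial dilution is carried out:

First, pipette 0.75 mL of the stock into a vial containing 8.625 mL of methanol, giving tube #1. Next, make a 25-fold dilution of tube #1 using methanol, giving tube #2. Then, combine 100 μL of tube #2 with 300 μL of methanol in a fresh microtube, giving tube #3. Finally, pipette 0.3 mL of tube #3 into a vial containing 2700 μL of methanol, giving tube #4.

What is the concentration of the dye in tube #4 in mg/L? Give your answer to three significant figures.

Step 1: 0.75 mL + 8.625 mL = 9.375 mL total → factor 9.375/0.75 = 12.5
Step 2: 25-fold → factor 25
Step 3: 100 μL + 300 μL = 400 μL total → factor 400/100 = 4
Step 4: 0.3 mL + 2700 μL = 3 mL total → factor 3/0.3 = 10
Overall dilution factor = 12.5 × 25 × 4 × 10 = 12500
Final = 4.00 mg/mL / 12500 = 0.0003200 mg/mL = 0.320 mg/L

0.320 mg/L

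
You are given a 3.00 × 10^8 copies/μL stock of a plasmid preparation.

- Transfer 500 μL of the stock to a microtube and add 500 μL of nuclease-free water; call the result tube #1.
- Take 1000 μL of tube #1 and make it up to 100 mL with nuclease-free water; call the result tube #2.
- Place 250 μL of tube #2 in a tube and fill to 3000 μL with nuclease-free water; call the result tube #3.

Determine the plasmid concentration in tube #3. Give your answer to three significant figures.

Step 1: 500 μL + 500 μL = 1000 μL total → factor 1000/500 = 2
Step 2: 1000 μL brought to 100 mL → factor 1 × 10^5/1000 = 100
Step 3: 250 μL brought to 3000 μL → factor 3000/250 = 12
Overall dilution factor = 2 × 100 × 12 = 2400
Final = 3.00 × 10^8 copies/μL / 2400 = 1.25 × 10^5 copies/μL

1.25 × 10^5 copies/μL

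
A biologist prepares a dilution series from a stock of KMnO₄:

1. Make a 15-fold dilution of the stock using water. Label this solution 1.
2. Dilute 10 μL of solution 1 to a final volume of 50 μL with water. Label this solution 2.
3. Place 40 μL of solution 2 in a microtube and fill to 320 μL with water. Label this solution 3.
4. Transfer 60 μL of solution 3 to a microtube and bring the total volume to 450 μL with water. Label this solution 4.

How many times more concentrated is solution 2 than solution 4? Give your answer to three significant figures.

Step 1: 15-fold → factor 15
Step 2: 10 μL brought to 50 μL → factor 50/10 = 5
Step 3: 40 μL brought to 320 μL → factor 320/40 = 8
Step 4: 60 μL brought to 450 μL → factor 450/60 = 7.5
Dilution factor to solution 2 = 75; to solution 4 = 4500
[solution 2]/[solution 4] = (factor to solution 4)/(factor to solution 2) = 4500/75 = 60.0

60.0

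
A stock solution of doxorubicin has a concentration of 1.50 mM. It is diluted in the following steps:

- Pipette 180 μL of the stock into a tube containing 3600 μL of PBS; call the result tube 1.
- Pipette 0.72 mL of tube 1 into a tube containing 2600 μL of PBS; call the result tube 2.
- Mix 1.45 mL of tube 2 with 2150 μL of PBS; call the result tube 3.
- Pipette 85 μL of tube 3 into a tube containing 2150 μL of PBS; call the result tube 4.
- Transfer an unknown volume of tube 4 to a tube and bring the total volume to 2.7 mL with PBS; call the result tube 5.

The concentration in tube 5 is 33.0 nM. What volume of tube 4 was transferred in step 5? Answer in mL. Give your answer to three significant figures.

Step 1: 180 μL + 3600 μL = 3780 μL total → factor 3780/180 = 21
Step 2: 0.72 mL + 2600 μL = 3.32 mL total → factor 3.32/0.72 = 4.6111
Step 3: 1.45 mL + 2150 μL = 3.6 mL total → factor 3.6/1.45 = 2.4828
Step 4: 85 μL + 2150 μL = 2235 μL total → factor 2235/85 = 26.294
Step 5: v brought to 2.7 mL → factor = 2.7 mL/v
Product of known-step factors = 6321.5
Overall factor = 1.50 mM / (33.0 nM) = 45455
Step-5 factor = 45455 / 6321.5 = 7.1905
v = 2.7 mL / 7.1905 = 0.375 mL

0.375 mL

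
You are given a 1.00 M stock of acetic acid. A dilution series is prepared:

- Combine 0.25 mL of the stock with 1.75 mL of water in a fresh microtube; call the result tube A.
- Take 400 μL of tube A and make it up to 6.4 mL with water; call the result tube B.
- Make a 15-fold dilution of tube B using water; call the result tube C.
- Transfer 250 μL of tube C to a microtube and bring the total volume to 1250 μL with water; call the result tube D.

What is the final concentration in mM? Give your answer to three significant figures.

Step 1: 0.25 mL + 1.75 mL = 2 mL total → factor 2/0.25 = 8
Step 2: 400 μL brought to 6.4 mL → factor 6400/400 = 16
Step 3: 15-fold → factor 15
Step 4: 250 μL brought to 1250 μL → factor 1250/250 = 5
Overall dilution factor = 8 × 16 × 15 × 5 = 9600
Final = 1.00 M / 9600 = 0.0001042 M = 0.104 mM

0.104 mM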